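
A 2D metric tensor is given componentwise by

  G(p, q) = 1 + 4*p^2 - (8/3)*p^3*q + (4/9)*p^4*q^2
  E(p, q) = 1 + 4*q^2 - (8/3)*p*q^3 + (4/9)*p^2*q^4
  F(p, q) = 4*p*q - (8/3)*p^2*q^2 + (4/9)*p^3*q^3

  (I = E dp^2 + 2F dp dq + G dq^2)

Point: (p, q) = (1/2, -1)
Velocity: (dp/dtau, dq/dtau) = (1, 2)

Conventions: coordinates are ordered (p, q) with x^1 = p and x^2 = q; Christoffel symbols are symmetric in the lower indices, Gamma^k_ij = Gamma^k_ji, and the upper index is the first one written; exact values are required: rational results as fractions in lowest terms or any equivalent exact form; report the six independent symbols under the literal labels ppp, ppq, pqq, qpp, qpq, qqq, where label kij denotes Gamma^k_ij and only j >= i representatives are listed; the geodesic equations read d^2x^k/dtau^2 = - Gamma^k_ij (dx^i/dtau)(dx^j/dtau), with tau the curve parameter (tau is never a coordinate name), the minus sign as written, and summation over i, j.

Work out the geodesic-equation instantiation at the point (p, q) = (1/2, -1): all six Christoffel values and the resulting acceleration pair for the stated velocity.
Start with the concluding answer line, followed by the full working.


Answer: Gamma_ppp = 56/281, Gamma_ppq = -224/281, Gamma_pqq = 14/281, Gamma_qpp = -28/281, Gamma_qpq = 112/281, Gamma_qqq = -7/281; accelerations (d^2p/dtau^2, d^2q/dtau^2) = (784/281, -392/281)

E = 58/9, F = -49/18, G = 85/36 at the point
E_p = 28/9, E_q = -112/9, F_p = -7, F_q = 7/2, G_p = 56/9, G_q = -7/18
EG - F^2 = 281/36;  g^inv = (36/281) * [[85/36, 49/18], [49/18, 58/9]]
first-kind symbols [ij,l] = (1/2)(d_i g_jl + d_j g_il - d_l g_ij): [pp,p] = E_p/2 = 14/9, [pp,q] = F_p - E_q/2 = -7/9, [pq,p] = E_q/2 = -56/9, [pq,q] = G_p/2 = 28/9, [qq,p] = F_q - G_p/2 = 7/18, [qq,q] = G_q/2 = -7/36
Gamma^p_ij = (G*[ij,p] - F*[ij,q])/(EG - F^2), Gamma^q_ij = (E*[ij,q] - F*[ij,p])/(EG - F^2)
Gamma_ppp = 56/281, Gamma_ppq = -224/281, Gamma_pqq = 14/281, Gamma_qpp = -28/281, Gamma_qpq = 112/281, Gamma_qqq = -7/281
d^2p/dtau^2 = -(Gamma_ppp*(1)^2 + 2*Gamma_ppq*(1)*(2) + Gamma_pqq*(2)^2) = 784/281
d^2q/dtau^2 = -(Gamma_qpp*(1)^2 + 2*Gamma_qpq*(1)*(2) + Gamma_qqq*(2)^2) = -392/281


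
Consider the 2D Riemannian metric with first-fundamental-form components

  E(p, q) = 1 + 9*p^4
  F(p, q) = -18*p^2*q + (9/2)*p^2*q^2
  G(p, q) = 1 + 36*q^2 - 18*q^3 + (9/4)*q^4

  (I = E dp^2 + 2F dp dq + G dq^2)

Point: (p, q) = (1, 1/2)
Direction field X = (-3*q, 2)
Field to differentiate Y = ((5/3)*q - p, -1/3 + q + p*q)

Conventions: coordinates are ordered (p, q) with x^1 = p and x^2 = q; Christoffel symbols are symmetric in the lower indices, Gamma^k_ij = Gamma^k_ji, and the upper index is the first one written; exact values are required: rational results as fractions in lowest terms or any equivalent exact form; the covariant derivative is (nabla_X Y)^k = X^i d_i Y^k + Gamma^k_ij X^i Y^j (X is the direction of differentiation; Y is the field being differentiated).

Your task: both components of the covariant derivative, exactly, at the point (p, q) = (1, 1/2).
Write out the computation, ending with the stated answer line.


E = 10, F = -63/8, G = 505/64 at the point
E_p = 36, E_q = 0, F_p = -63/4, F_q = -27/2, G_p = 0, G_q = 189/8
EG - F^2 = 1081/64;  g^inv = (64/1081) * [[505/64, 63/8], [63/8, 10]]
first-kind symbols [ij,l] = (1/2)(d_i g_jl + d_j g_il - d_l g_ij): [pp,p] = E_p/2 = 18, [pp,q] = F_p - E_q/2 = -63/4, [pq,p] = E_q/2 = 0, [pq,q] = G_p/2 = 0, [qq,p] = F_q - G_p/2 = -27/2, [qq,q] = G_q/2 = 189/16
Gamma^p_ij = (G*[ij,p] - F*[ij,q])/(EG - F^2), Gamma^q_ij = (E*[ij,q] - F*[ij,p])/(EG - F^2)
Gamma_ppp = 1152/1081, Gamma_ppq = 0, Gamma_pqq = -864/1081, Gamma_qpp = -1008/1081, Gamma_qpq = 0, Gamma_qqq = 756/1081
X = (-3/2, 2), Y = (-1/6, 2/3) at the point

Answer: (nabla_X Y)^p = 26165/6486, (nabla_X Y)^q = 17077/4324


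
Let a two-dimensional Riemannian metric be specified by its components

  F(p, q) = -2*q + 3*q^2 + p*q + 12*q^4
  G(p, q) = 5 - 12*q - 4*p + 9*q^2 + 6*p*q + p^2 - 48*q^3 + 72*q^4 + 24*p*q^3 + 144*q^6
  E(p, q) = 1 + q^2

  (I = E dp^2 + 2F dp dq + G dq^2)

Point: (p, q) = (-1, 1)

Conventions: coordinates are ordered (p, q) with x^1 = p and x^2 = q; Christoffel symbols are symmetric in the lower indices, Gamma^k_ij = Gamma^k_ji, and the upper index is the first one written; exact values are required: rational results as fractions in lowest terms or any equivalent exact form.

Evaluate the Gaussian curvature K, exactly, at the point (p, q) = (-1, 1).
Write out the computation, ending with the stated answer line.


E = 2, F = 12, G = 145, EG - F^2 = 146 at the point
E_p = 0, E_q = 2, F_p = 1, F_q = 51, G_p = 24, G_q = 936
E_qq = 2, F_pq = 1, G_pp = 2
Apply the Brioschi formula K = (det M1 - det M2)/(EG - F^2)^2 over the derivative matrices of E, F, G.
M1 = [[-E_qq/2 + F_pq - G_pp/2, E_p/2, F_p - E_q/2], [F_q - G_p/2, E, F], [G_q/2, F, G]] = [[-1, 0, 0], [39, 2, 12], [468, 12, 145]]; det M1 = -146
M2 = [[0, E_q/2, G_p/2], [E_q/2, E, F], [G_p/2, F, G]] = [[0, 1, 12], [1, 2, 12], [12, 12, 145]]; det M2 = -145
det M1 - det M2 = -1; K = -1 / (146)^2 = -1/21316

Answer: K = -1/21316


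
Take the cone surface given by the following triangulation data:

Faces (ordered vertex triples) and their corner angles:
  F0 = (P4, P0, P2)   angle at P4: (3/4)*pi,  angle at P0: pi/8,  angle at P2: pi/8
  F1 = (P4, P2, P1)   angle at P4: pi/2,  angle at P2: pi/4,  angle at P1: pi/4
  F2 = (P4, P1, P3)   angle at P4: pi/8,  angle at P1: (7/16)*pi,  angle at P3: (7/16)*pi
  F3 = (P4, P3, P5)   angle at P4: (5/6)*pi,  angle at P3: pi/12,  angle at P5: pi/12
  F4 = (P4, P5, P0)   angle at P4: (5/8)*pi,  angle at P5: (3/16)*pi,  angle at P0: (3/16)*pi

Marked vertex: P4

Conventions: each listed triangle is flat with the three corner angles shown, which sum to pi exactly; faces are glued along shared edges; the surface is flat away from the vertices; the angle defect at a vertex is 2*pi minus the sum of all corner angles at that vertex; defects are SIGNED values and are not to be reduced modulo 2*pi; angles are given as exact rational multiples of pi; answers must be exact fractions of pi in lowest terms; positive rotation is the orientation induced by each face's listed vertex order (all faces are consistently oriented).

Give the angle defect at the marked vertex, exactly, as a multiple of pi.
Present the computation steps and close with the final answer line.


Sum of corner angles at P4: (17/6)*pi
defect = 2*pi - (17/6)*pi

Answer: defect(P4) = (-5/6)*pi


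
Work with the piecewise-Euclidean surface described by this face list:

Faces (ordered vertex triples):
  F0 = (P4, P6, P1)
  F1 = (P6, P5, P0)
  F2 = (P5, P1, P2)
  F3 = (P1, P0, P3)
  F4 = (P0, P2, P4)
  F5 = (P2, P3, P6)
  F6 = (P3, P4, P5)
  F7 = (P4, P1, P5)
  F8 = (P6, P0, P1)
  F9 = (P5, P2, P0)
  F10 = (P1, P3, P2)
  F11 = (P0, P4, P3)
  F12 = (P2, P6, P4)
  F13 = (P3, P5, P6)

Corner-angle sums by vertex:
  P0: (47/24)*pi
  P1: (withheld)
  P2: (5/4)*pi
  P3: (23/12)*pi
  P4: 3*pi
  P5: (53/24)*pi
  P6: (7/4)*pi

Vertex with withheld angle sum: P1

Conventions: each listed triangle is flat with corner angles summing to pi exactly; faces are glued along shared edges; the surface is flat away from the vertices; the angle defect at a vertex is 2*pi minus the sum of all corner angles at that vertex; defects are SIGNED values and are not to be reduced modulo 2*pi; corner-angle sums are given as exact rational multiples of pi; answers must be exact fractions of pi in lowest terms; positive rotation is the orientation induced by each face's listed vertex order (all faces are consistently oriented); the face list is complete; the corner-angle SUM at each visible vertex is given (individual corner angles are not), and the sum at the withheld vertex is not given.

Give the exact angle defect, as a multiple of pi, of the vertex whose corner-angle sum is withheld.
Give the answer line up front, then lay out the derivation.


Answer: defect(P1) = pi/12

V = 7, E = 21, F = 14; chi = V - E + F = 0
Gauss-Bonnet: total defect = 2*pi*chi = 0; visible defects sum to -pi/12


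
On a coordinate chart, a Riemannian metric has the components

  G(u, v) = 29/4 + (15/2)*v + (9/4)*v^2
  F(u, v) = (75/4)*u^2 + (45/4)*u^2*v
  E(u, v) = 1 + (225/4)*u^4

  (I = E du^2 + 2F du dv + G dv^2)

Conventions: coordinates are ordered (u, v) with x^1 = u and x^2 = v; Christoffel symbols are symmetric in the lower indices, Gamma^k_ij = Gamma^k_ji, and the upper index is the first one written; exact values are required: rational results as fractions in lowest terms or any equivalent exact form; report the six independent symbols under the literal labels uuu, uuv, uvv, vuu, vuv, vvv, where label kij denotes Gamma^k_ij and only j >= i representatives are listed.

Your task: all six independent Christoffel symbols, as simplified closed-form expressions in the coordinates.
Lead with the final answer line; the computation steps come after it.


Answer: Gamma_uuu = 450*u^3/(225*u^4 + 9*v^2 + 30*v + 29), Gamma_uuv = 0, Gamma_uvv = 45*u^2/(225*u^4 + 9*v^2 + 30*v + 29), Gamma_vuu = (90*u*v + 150*u)/(225*u^4 + 9*v^2 + 30*v + 29), Gamma_vuv = 0, Gamma_vvv = (9*v + 15)/(225*u^4 + 9*v^2 + 30*v + 29)

E = 1 + (225/4)*u^4; F = (75/4)*u^2 + (45/4)*u^2*v; G = 29/4 + (15/2)*v + (9/4)*v^2
Gamma^k_ij = (1/2) g^{kl} (d_i g_jl + d_j g_il - d_l g_ij), with g^inv = (1/(EG-F^2)) [[G, -F], [-F, E]]
first partials: E_u = 225*u^3, E_v = 0, F_u = (75/2)*u + (45/2)*u*v, F_v = (45/4)*u^2, G_u = 0, G_v = 15/2 + (9/2)*v
D = EG - F^2 = 29/4 + (15/2)*v + (9/4)*v^2 + (225/4)*u^4
expanded: Gamma^u_uu = (G E_u - 2F F_u + F E_v)/(2D), Gamma^u_uv = (G E_v - F G_u)/(2D), Gamma^u_vv = (2G F_v - G G_u - F G_v)/(2D), Gamma^v_uu = (2E F_u - E E_v - F E_u)/(2D), Gamma^v_uv = (E G_u - F E_v)/(2D), Gamma^v_vv = (E G_v - 2F F_v + F G_u)/(2D); substitute and cancel common factors


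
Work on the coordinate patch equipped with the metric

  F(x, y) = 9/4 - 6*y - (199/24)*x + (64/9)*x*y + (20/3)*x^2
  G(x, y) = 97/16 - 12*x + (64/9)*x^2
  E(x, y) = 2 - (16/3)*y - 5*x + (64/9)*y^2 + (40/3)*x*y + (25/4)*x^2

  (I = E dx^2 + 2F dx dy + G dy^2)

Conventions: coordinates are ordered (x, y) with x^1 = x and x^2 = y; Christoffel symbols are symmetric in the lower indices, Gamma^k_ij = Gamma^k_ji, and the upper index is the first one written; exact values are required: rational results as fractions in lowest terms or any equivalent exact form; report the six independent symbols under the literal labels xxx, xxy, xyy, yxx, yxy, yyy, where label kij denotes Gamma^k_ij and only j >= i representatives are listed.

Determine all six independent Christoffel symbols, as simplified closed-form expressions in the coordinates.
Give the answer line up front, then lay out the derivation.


Answer: Gamma_xxx = (900*x + 960*y - 360)/(1924*x^2 + 1920*x*y - 2448*x + 1024*y^2 - 768*y + 1017), Gamma_xxy = (960*x + 1024*y - 384)/(1924*x^2 + 1920*x*y - 2448*x + 1024*y^2 - 768*y + 1017), Gamma_xyy = 0, Gamma_yxx = (960*x - 810)/(1924*x^2 + 1920*x*y - 2448*x + 1024*y^2 - 768*y + 1017), Gamma_yxy = (1024*x - 864)/(1924*x^2 + 1920*x*y - 2448*x + 1024*y^2 - 768*y + 1017), Gamma_yyy = 0

E = 2 - (16/3)*y - 5*x + (64/9)*y^2 + (40/3)*x*y + (25/4)*x^2; F = 9/4 - 6*y - (199/24)*x + (64/9)*x*y + (20/3)*x^2; G = 97/16 - 12*x + (64/9)*x^2
Gamma^k_ij = (1/2) g^{kl} (d_i g_jl + d_j g_il - d_l g_ij), with g^inv = (1/(EG-F^2)) [[G, -F], [-F, E]]
first partials: E_x = -5 + (40/3)*y + (25/2)*x, E_y = -16/3 + (128/9)*y + (40/3)*x, F_x = -199/24 + (64/9)*y + (40/3)*x, F_y = -6 + (64/9)*x, G_x = -12 + (128/9)*x, G_y = 0
D = EG - F^2 = 113/16 - (16/3)*y - 17*x + (64/9)*y^2 + (40/3)*x*y + (481/36)*x^2
expanded: Gamma^x_xx = (G E_x - 2F F_x + F E_y)/(2D), Gamma^x_xy = (G E_y - F G_x)/(2D), Gamma^x_yy = (2G F_y - G G_x - F G_y)/(2D), Gamma^y_xx = (2E F_x - E E_y - F E_x)/(2D), Gamma^y_xy = (E G_x - F E_y)/(2D), Gamma^y_yy = (E G_y - 2F F_y + F G_x)/(2D); substitute and cancel common factors


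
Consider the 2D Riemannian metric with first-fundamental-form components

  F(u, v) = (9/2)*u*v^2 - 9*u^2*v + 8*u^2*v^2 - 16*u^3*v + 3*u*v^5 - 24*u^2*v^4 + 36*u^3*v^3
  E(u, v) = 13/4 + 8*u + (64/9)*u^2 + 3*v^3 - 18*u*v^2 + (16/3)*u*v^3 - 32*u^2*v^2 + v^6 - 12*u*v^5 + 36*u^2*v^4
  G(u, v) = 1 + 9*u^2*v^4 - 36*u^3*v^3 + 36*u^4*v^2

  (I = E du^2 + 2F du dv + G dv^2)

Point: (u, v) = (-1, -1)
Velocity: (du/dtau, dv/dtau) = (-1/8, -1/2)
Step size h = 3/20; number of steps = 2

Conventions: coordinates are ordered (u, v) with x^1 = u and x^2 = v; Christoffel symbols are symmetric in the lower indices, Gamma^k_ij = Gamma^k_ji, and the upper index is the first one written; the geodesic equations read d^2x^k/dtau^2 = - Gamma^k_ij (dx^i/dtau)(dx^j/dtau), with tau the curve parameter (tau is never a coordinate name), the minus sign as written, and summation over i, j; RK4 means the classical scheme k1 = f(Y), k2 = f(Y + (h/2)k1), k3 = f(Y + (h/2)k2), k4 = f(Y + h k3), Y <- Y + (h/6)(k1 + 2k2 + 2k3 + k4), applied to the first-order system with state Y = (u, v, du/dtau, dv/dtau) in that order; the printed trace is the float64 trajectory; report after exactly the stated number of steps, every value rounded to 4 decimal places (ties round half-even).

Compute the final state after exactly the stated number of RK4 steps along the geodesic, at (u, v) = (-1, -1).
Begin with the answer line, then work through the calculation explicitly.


Answer: u = -1.0308, v = -1.1452, du/dtau = -0.0850, dv/dtau = -0.4721

f(Y) = (du/dtau, dv/dtau, -Gamma^u_ij Y'^i Y'^j, -Gamma^v_ij Y'^i Y'^j) with the Gammas evaluated at the stage position; h = 0.150000; intermediate values shown to 6 dp
step 0: u = -1.0000, v = -1.0000, du/dtau = -0.1250, dv/dtau = -0.5000
step 1:
  k1: at (u, v) = (-1.000000, -1.000000), (du/dtau, dv/dtau) = (-0.125000, -0.500000); Gamma_uuu = -0.517435, Gamma_uuv = -1.397075, Gamma_uvv = 0.000000, Gamma_vuu = -0.404949, Gamma_vuv = -1.093363, Gamma_vvv = 0.000000; k1 = (-0.125000, -0.500000, 0.182719, 0.142998)
  k2: at (u, v) = (-1.009375, -1.037500), (du/dtau, dv/dtau) = (-0.111296, -0.489275); Gamma_uuu = -0.565504, Gamma_uuv = -1.392594, Gamma_uvv = 0.025403, Gamma_vuu = -0.414037, Gamma_vuv = -1.019595, Gamma_vvv = 0.018599; k2 = (-0.111296, -0.489275, 0.152589, 0.111719)
  k3: at (u, v) = (-1.008347, -1.036696), (du/dtau, dv/dtau) = (-0.113556, -0.491621); Gamma_uuu = -0.565570, Gamma_uuv = -1.393822, Gamma_uvv = 0.025650, Gamma_vuu = -0.413936, Gamma_vuv = -1.020126, Gamma_vvv = 0.018773; k3 = (-0.113556, -0.491621, 0.156718, 0.114700)
  k4: at (u, v) = (-1.017033, -1.073743), (du/dtau, dv/dtau) = (-0.101492, -0.482795); Gamma_uuu = -0.610578, Gamma_uuv = -1.385456, Gamma_uvv = 0.049706, Gamma_vuu = -0.418933, Gamma_vuv = -0.950595, Gamma_vvv = 0.034104; k4 = (-0.101492, -0.482795, 0.130478, 0.089524)
  Y <- Y + (h/6)(k1 + 2k2 + 2k3 + k4): u = -1.0169, v = -1.0736, du/dtau = -0.1017, dv/dtau = -0.4829
step 2:
  k1: at (u, v) = (-1.016905, -1.073615), (du/dtau, dv/dtau) = (-0.101705, -0.482866); Gamma_uuu = -0.610560, Gamma_uuv = -1.385609, Gamma_uvv = 0.049717, Gamma_vuu = -0.418924, Gamma_vuv = -0.950709, Gamma_vvv = 0.034113; k1 = (-0.101705, -0.482866, 0.130817, 0.089758)
  k2: at (u, v) = (-1.024533, -1.109830), (du/dtau, dv/dtau) = (-0.091893, -0.476134); Gamma_uuu = -0.652623, Gamma_uuv = -1.374628, Gamma_uvv = 0.072442, Gamma_vuu = -0.420495, Gamma_vuv = -0.885695, Gamma_vvv = 0.046676; k2 = (-0.091893, -0.476134, 0.109378, 0.070474)
  k3: at (u, v) = (-1.023797, -1.109325), (du/dtau, dv/dtau) = (-0.093501, -0.477580); Gamma_uuu = -0.652931, Gamma_uuv = -1.375486, Gamma_uvv = 0.072724, Gamma_vuu = -0.420486, Gamma_vuv = -0.885811, Gamma_vvv = 0.046834; k3 = (-0.093501, -0.477580, 0.111964, 0.072105)
  k4: at (u, v) = (-1.030930, -1.145252), (du/dtau, dv/dtau) = (-0.084910, -0.472050); Gamma_uuu = -0.692417, Gamma_uuv = -1.361865, Gamma_uvv = 0.094108, Gamma_vuu = -0.419272, Gamma_vuv = -0.824636, Gamma_vvv = 0.056984; k4 = (-0.084910, -0.472050, 0.093194, 0.056431)
  Y <- Y + (h/6)(k1 + 2k2 + 2k3 + k4): u = -1.0308, v = -1.1452, du/dtau = -0.0850, dv/dtau = -0.4721


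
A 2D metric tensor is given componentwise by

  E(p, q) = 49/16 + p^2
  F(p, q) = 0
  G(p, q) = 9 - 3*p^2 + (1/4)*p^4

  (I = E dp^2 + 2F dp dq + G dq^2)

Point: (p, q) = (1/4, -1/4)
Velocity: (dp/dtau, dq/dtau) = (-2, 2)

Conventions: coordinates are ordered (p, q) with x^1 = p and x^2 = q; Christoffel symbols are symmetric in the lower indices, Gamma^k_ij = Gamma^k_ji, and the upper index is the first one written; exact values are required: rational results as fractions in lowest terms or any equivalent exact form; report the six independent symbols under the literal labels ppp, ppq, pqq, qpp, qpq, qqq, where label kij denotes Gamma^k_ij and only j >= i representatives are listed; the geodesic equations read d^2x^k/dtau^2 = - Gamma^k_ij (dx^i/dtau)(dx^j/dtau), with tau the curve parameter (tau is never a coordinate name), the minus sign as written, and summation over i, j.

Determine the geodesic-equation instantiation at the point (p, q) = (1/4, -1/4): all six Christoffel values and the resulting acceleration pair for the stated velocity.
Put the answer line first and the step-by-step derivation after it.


Answer: Gamma_ppp = 2/25, Gamma_ppq = 0, Gamma_pqq = 19/80, Gamma_qpp = 0, Gamma_qpq = -8/95, Gamma_qqq = 0; accelerations (d^2p/dtau^2, d^2q/dtau^2) = (-127/100, -64/95)

E = 25/8, F = 0, G = 9025/1024 at the point
E_p = 1/2, E_q = 0, F_p = 0, F_q = 0, G_p = -95/64, G_q = 0
EG - F^2 = 225625/8192;  g^inv = (8192/225625) * [[9025/1024, 0], [0, 25/8]]
first-kind symbols [ij,l] = (1/2)(d_i g_jl + d_j g_il - d_l g_ij): [pp,p] = E_p/2 = 1/4, [pp,q] = F_p - E_q/2 = 0, [pq,p] = E_q/2 = 0, [pq,q] = G_p/2 = -95/128, [qq,p] = F_q - G_p/2 = 95/128, [qq,q] = G_q/2 = 0
Gamma^p_ij = (G*[ij,p] - F*[ij,q])/(EG - F^2), Gamma^q_ij = (E*[ij,q] - F*[ij,p])/(EG - F^2)
Gamma_ppp = 2/25, Gamma_ppq = 0, Gamma_pqq = 19/80, Gamma_qpp = 0, Gamma_qpq = -8/95, Gamma_qqq = 0
d^2p/dtau^2 = -(Gamma_ppp*(-2)^2 + 2*Gamma_ppq*(-2)*(2) + Gamma_pqq*(2)^2) = -127/100
d^2q/dtau^2 = -(Gamma_qpp*(-2)^2 + 2*Gamma_qpq*(-2)*(2) + Gamma_qqq*(2)^2) = -64/95


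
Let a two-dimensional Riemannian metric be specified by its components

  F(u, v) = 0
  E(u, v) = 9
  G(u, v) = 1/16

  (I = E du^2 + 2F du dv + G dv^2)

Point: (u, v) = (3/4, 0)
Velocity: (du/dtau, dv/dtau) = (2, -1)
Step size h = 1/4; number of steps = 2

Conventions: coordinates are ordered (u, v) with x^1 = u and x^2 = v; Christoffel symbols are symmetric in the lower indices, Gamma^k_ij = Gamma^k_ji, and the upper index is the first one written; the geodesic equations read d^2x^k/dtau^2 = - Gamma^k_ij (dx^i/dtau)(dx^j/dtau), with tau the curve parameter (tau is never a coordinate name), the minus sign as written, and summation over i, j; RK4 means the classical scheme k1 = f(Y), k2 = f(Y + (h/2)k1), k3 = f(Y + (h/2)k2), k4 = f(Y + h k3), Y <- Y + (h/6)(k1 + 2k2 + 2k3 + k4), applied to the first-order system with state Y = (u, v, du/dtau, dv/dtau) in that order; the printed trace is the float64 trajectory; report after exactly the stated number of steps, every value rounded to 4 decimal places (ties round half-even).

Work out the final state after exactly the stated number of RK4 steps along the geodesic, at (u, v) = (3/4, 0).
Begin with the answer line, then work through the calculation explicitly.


Answer: u = 1.7500, v = -0.5000, du/dtau = 2.0000, dv/dtau = -1.0000

f(Y) = (du/dtau, dv/dtau, -Gamma^u_ij Y'^i Y'^j, -Gamma^v_ij Y'^i Y'^j) with the Gammas evaluated at the stage position; h = 0.250000; intermediate values shown to 6 dp
step 0: u = 0.7500, v = 0.0000, du/dtau = 2.0000, dv/dtau = -1.0000
step 1:
  k1: at (u, v) = (0.750000, 0.000000), (du/dtau, dv/dtau) = (2.000000, -1.000000); Gamma_uuu = 0.000000, Gamma_uuv = 0.000000, Gamma_uvv = 0.000000, Gamma_vuu = 0.000000, Gamma_vuv = 0.000000, Gamma_vvv = 0.000000; k1 = (2.000000, -1.000000, 0.000000, 0.000000)
  k2: at (u, v) = (1.000000, -0.125000), (du/dtau, dv/dtau) = (2.000000, -1.000000); Gamma_uuu = 0.000000, Gamma_uuv = 0.000000, Gamma_uvv = 0.000000, Gamma_vuu = 0.000000, Gamma_vuv = 0.000000, Gamma_vvv = 0.000000; k2 = (2.000000, -1.000000, 0.000000, 0.000000)
  k3: at (u, v) = (1.000000, -0.125000), (du/dtau, dv/dtau) = (2.000000, -1.000000); Gamma_uuu = 0.000000, Gamma_uuv = 0.000000, Gamma_uvv = 0.000000, Gamma_vuu = 0.000000, Gamma_vuv = 0.000000, Gamma_vvv = 0.000000; k3 = (2.000000, -1.000000, 0.000000, 0.000000)
  k4: at (u, v) = (1.250000, -0.250000), (du/dtau, dv/dtau) = (2.000000, -1.000000); Gamma_uuu = 0.000000, Gamma_uuv = 0.000000, Gamma_uvv = 0.000000, Gamma_vuu = 0.000000, Gamma_vuv = 0.000000, Gamma_vvv = 0.000000; k4 = (2.000000, -1.000000, 0.000000, 0.000000)
  Y <- Y + (h/6)(k1 + 2k2 + 2k3 + k4): u = 1.2500, v = -0.2500, du/dtau = 2.0000, dv/dtau = -1.0000
step 2:
  k1: at (u, v) = (1.250000, -0.250000), (du/dtau, dv/dtau) = (2.000000, -1.000000); Gamma_uuu = 0.000000, Gamma_uuv = 0.000000, Gamma_uvv = 0.000000, Gamma_vuu = 0.000000, Gamma_vuv = 0.000000, Gamma_vvv = 0.000000; k1 = (2.000000, -1.000000, 0.000000, 0.000000)
  k2: at (u, v) = (1.500000, -0.375000), (du/dtau, dv/dtau) = (2.000000, -1.000000); Gamma_uuu = 0.000000, Gamma_uuv = 0.000000, Gamma_uvv = 0.000000, Gamma_vuu = 0.000000, Gamma_vuv = 0.000000, Gamma_vvv = 0.000000; k2 = (2.000000, -1.000000, 0.000000, 0.000000)
  k3: at (u, v) = (1.500000, -0.375000), (du/dtau, dv/dtau) = (2.000000, -1.000000); Gamma_uuu = 0.000000, Gamma_uuv = 0.000000, Gamma_uvv = 0.000000, Gamma_vuu = 0.000000, Gamma_vuv = 0.000000, Gamma_vvv = 0.000000; k3 = (2.000000, -1.000000, 0.000000, 0.000000)
  k4: at (u, v) = (1.750000, -0.500000), (du/dtau, dv/dtau) = (2.000000, -1.000000); Gamma_uuu = 0.000000, Gamma_uuv = 0.000000, Gamma_uvv = 0.000000, Gamma_vuu = 0.000000, Gamma_vuv = 0.000000, Gamma_vvv = 0.000000; k4 = (2.000000, -1.000000, 0.000000, 0.000000)
  Y <- Y + (h/6)(k1 + 2k2 + 2k3 + k4): u = 1.7500, v = -0.5000, du/dtau = 2.0000, dv/dtau = -1.0000


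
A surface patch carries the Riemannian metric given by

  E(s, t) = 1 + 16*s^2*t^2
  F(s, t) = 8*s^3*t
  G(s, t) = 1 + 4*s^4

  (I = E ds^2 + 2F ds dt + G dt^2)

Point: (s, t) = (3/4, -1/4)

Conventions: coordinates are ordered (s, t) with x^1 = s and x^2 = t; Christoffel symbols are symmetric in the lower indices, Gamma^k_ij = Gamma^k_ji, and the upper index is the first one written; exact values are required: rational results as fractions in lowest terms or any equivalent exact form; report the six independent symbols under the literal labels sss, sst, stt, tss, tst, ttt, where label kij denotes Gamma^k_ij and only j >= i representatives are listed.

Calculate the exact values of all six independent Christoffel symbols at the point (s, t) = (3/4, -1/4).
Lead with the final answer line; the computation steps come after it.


Answer: Gamma_sss = 48/181, Gamma_sst = -144/181, Gamma_stt = 0, Gamma_tss = -72/181, Gamma_tst = 216/181, Gamma_ttt = 0

E = 25/16, F = -27/32, G = 145/64 at the point
E_s = 3/2, E_t = -9/2, F_s = -27/8, F_t = 27/8, G_s = 27/4, G_t = 0
EG - F^2 = 181/64;  g^inv = (64/181) * [[145/64, 27/32], [27/32, 25/16]]
first-kind symbols [ij,l] = (1/2)(d_i g_jl + d_j g_il - d_l g_ij): [ss,s] = E_s/2 = 3/4, [ss,t] = F_s - E_t/2 = -9/8, [st,s] = E_t/2 = -9/4, [st,t] = G_s/2 = 27/8, [tt,s] = F_t - G_s/2 = 0, [tt,t] = G_t/2 = 0
Gamma^s_ij = (G*[ij,s] - F*[ij,t])/(EG - F^2), Gamma^t_ij = (E*[ij,t] - F*[ij,s])/(EG - F^2)


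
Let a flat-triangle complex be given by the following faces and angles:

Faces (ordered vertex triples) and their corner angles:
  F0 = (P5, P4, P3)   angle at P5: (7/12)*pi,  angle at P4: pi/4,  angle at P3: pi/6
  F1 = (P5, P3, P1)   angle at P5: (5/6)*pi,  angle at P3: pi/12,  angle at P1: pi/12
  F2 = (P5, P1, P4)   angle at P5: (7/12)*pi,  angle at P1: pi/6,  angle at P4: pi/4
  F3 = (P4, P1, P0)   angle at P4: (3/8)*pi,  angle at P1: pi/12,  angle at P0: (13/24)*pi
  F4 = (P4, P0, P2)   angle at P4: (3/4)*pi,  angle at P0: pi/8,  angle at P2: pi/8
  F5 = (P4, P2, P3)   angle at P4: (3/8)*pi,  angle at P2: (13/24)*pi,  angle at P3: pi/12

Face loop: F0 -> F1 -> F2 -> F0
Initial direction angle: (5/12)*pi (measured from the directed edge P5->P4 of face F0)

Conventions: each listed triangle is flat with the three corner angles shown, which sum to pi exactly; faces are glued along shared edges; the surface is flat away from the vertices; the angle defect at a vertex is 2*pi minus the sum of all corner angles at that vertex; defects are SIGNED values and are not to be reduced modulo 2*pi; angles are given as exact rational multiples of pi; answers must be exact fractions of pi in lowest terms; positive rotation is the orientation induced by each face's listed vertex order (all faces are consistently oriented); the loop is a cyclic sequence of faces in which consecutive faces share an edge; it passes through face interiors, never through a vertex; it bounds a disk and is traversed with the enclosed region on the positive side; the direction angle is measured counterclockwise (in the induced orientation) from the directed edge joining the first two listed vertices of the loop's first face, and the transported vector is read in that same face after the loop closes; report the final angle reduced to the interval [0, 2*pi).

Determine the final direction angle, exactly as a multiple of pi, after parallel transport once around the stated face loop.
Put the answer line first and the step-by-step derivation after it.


Answer: final direction angle = (5/12)*pi

enclosed vertex P5: corner angles sum to 2*pi, defect = 2*pi - 2*pi = 0
the final direction is the initial angle plus the enclosed defects, taken mod 2*pi in the induced orientation
final angle = (5/12)*pi + 0 = (5/12)*pi (mod 2*pi)


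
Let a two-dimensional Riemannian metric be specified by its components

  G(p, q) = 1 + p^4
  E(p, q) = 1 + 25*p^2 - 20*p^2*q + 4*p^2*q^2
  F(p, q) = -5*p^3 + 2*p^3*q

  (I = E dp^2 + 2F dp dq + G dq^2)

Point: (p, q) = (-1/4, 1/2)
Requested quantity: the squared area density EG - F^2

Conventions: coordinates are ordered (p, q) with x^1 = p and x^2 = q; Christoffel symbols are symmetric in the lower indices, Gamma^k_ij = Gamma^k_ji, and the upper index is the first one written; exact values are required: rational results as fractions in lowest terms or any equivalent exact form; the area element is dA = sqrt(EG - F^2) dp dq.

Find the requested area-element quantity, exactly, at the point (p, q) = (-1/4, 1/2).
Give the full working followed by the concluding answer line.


E = 2, F = 1/16, G = 257/256; EG - F^2 = 513/256

Answer: EG - F^2 = 513/256


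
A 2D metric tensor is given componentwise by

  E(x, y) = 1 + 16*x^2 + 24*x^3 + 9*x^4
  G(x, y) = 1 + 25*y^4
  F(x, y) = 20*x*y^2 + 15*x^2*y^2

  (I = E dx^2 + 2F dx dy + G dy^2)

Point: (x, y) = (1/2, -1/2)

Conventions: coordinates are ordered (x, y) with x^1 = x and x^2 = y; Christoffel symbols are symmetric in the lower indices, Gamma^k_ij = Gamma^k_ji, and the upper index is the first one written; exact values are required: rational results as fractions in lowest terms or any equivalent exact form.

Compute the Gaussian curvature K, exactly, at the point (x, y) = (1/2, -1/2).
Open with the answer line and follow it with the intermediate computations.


Answer: K = -2240/6561

E = 137/16, F = 55/16, G = 41/16, EG - F^2 = 81/8 at the point
E_x = 77/2, E_y = 0, F_x = 35/4, F_y = -55/4, G_x = 0, G_y = -25/2
E_yy = 0, F_xy = -35, G_xx = 0
Evaluate Brioschi's two determinant matrices M1, M2 and divide by (EG - F^2)^2.
M1 = [[-E_yy/2 + F_xy - G_xx/2, E_x/2, F_x - E_y/2], [F_y - G_x/2, E, F], [G_y/2, F, G]] = [[-35, 77/4, 35/4], [-55/4, 137/16, 55/16], [-25/4, 55/16, 41/16]]; det M1 = -35
M2 = [[0, E_y/2, G_x/2], [E_y/2, E, F], [G_x/2, F, G]] = [[0, 0, 0], [0, 137/16, 55/16], [0, 55/16, 41/16]]; det M2 = 0
det M1 - det M2 = -35; K = -35 / (81/8)^2 = -2240/6561


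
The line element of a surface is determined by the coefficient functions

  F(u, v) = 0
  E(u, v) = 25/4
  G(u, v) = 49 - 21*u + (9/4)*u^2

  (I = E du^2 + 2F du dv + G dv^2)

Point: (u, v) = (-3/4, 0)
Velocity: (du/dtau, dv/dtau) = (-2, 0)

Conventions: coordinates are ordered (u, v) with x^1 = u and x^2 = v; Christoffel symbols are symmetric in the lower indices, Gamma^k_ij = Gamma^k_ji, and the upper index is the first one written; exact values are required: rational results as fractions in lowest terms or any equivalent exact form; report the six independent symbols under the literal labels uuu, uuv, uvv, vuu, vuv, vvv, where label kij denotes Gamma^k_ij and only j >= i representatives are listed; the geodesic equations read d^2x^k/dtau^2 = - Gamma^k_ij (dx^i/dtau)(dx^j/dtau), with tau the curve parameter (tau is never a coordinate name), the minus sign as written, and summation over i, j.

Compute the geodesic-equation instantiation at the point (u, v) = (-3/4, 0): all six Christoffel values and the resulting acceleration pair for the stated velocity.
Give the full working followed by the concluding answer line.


E = 25/4, F = 0, G = 4225/64 at the point
E_u = 0, E_v = 0, F_u = 0, F_v = 0, G_u = -195/8, G_v = 0
EG - F^2 = 105625/256;  g^inv = (256/105625) * [[4225/64, 0], [0, 25/4]]
first-kind symbols [ij,l] = (1/2)(d_i g_jl + d_j g_il - d_l g_ij): [uu,u] = E_u/2 = 0, [uu,v] = F_u - E_v/2 = 0, [uv,u] = E_v/2 = 0, [uv,v] = G_u/2 = -195/16, [vv,u] = F_v - G_u/2 = 195/16, [vv,v] = G_v/2 = 0
Gamma^u_ij = (G*[ij,u] - F*[ij,v])/(EG - F^2), Gamma^v_ij = (E*[ij,v] - F*[ij,u])/(EG - F^2)
Gamma_uuu = 0, Gamma_uuv = 0, Gamma_uvv = 39/20, Gamma_vuu = 0, Gamma_vuv = -12/65, Gamma_vvv = 0
d^2u/dtau^2 = -(Gamma_uuu*(-2)^2 + 2*Gamma_uuv*(-2)*(0) + Gamma_uvv*(0)^2) = 0
d^2v/dtau^2 = -(Gamma_vuu*(-2)^2 + 2*Gamma_vuv*(-2)*(0) + Gamma_vvv*(0)^2) = 0

Answer: Gamma_uuu = 0, Gamma_uuv = 0, Gamma_uvv = 39/20, Gamma_vuu = 0, Gamma_vuv = -12/65, Gamma_vvv = 0; accelerations (d^2u/dtau^2, d^2v/dtau^2) = (0, 0)


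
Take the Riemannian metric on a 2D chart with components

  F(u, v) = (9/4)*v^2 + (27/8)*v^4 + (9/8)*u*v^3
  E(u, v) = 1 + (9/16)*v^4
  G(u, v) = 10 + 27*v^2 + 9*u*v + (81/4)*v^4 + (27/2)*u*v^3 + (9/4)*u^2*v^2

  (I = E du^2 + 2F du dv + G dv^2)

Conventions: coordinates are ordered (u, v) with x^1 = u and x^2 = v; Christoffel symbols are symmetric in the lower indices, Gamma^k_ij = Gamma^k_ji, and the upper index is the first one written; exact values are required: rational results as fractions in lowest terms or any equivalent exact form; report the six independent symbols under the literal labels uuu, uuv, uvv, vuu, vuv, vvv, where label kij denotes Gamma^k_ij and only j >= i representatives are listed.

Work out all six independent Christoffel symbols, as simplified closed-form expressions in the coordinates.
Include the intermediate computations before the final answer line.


E = 1 + (9/16)*v^4; F = (9/4)*v^2 + (27/8)*v^4 + (9/8)*u*v^3; G = 10 + 27*v^2 + 9*u*v + (81/4)*v^4 + (27/2)*u*v^3 + (9/4)*u^2*v^2
Gamma^k_ij = (1/2) g^{kl} (d_i g_jl + d_j g_il - d_l g_ij), with g^inv = (1/(EG-F^2)) [[G, -F], [-F, E]]
first partials: E_u = 0, E_v = (9/4)*v^3, F_u = (9/8)*v^3, F_v = (9/2)*v + (27/2)*v^3 + (27/8)*u*v^2, G_u = 9*v + (27/2)*v^3 + (9/2)*u*v^2, G_v = 54*v + 9*u + 81*v^3 + (81/2)*u*v^2 + (9/2)*u^2*v
D = EG - F^2 = 10 + 27*v^2 + 9*u*v + (333/16)*v^4 + (27/2)*u*v^3 + (9/4)*u^2*v^2
expanded: Gamma^u_uu = (G E_u - 2F F_u + F E_v)/(2D), Gamma^u_uv = (G E_v - F G_u)/(2D), Gamma^u_vv = (2G F_v - G G_u - F G_v)/(2D), Gamma^v_uu = (2E F_u - E E_v - F E_u)/(2D), Gamma^v_uv = (E G_u - F E_v)/(2D), Gamma^v_vv = (E G_v - 2F F_v + F G_u)/(2D); substitute and cancel common factors

Answer: Gamma_uuu = 0, Gamma_uuv = 18*v^3/(36*u^2*v^2 + 216*u*v^3 + 144*u*v + 333*v^4 + 432*v^2 + 160), Gamma_uvv = (18*u*v^2 + 108*v^3)/(36*u^2*v^2 + 216*u*v^3 + 144*u*v + 333*v^4 + 432*v^2 + 160), Gamma_vuu = 0, Gamma_vuv = (36*u*v^2 + 108*v^3 + 72*v)/(36*u^2*v^2 + 216*u*v^3 + 144*u*v + 333*v^4 + 432*v^2 + 160), Gamma_vvv = (36*u^2*v + 324*u*v^2 + 72*u + 648*v^3 + 432*v)/(36*u^2*v^2 + 216*u*v^3 + 144*u*v + 333*v^4 + 432*v^2 + 160)


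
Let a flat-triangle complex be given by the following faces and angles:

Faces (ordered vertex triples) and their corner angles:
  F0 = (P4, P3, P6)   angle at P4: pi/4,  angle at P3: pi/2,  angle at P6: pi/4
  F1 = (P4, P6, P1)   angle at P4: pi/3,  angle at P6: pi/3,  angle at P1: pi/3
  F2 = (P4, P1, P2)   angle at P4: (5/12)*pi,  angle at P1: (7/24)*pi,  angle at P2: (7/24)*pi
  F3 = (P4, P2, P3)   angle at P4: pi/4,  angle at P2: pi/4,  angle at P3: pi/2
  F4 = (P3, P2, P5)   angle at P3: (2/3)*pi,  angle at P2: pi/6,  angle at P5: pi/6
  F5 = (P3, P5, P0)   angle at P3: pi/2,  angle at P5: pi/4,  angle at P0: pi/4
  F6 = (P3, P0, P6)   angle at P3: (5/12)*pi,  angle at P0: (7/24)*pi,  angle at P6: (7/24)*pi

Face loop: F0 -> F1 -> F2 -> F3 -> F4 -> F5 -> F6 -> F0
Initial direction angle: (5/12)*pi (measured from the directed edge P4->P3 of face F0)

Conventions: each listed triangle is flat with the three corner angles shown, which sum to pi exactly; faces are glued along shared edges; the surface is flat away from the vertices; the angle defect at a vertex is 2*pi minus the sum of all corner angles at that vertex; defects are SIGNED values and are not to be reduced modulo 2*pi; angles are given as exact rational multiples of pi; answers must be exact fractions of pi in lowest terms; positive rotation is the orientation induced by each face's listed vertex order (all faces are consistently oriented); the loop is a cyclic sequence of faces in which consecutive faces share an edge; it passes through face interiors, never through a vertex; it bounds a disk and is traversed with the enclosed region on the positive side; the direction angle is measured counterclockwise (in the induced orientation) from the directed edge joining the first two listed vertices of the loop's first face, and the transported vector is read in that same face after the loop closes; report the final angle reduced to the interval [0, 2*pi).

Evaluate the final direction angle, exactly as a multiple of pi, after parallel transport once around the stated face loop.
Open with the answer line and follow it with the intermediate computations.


Answer: final direction angle = (7/12)*pi

enclosed vertex P3: corner angles sum to (31/12)*pi, defect = 2*pi - (31/12)*pi = (-7/12)*pi
enclosed vertex P4: corner angles sum to (5/4)*pi, defect = 2*pi - (5/4)*pi = (3/4)*pi
by Gauss-Bonnet the loop rotates the vector by the enclosed defect sum (positive orientation, mod 2*pi)
final angle = (5/12)*pi + pi/6 = (7/12)*pi (mod 2*pi)


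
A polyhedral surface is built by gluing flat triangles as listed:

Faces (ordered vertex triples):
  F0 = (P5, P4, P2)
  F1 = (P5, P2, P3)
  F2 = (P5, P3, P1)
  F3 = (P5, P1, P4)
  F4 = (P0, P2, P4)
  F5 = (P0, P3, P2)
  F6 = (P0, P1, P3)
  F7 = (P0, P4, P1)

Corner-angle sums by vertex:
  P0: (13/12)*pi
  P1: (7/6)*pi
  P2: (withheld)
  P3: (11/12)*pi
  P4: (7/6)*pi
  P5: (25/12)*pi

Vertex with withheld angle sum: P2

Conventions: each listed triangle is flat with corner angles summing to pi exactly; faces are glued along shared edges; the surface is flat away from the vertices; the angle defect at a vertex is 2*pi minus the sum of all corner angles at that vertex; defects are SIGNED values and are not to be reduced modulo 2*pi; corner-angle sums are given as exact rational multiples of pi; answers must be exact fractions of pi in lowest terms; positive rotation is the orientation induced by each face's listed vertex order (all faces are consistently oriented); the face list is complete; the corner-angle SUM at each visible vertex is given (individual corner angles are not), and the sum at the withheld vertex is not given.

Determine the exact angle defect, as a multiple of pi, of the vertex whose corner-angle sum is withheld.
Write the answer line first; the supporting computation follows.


Answer: defect(P2) = (5/12)*pi

V = 6, E = 12, F = 8; chi = V - E + F = 2
Gauss-Bonnet: total defect = 2*pi*chi = 4*pi; visible defects sum to (43/12)*pi


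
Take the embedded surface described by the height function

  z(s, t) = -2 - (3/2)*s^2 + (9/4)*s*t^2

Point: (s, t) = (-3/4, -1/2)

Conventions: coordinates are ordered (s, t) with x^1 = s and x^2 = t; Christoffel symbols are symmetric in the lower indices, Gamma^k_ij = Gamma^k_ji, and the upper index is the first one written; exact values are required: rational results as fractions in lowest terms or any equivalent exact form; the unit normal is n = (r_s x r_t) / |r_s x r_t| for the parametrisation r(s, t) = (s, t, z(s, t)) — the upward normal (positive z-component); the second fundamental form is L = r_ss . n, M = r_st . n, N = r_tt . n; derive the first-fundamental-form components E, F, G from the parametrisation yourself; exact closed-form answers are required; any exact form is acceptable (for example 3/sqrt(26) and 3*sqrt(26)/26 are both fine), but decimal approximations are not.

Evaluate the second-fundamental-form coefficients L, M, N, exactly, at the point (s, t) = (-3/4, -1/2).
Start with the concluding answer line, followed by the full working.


Answer: L = -24*sqrt(3010)/1505, M = -18*sqrt(3010)/1505, N = -27*sqrt(3010)/1505

z_s = 45/16, z_t = 27/16, z_ss = -3, z_st = -9/4, z_tt = -27/8
E = 2281/256, F = 1215/256, G = 985/256; answer radicand W^2 = 1505/128
unnormalised second-form numerators: l = -3, m = -9/4, n = -27/8; L = l/sqrt(1505/128), and similarly M = m/sqrt(W^2), N = n/sqrt(W^2)


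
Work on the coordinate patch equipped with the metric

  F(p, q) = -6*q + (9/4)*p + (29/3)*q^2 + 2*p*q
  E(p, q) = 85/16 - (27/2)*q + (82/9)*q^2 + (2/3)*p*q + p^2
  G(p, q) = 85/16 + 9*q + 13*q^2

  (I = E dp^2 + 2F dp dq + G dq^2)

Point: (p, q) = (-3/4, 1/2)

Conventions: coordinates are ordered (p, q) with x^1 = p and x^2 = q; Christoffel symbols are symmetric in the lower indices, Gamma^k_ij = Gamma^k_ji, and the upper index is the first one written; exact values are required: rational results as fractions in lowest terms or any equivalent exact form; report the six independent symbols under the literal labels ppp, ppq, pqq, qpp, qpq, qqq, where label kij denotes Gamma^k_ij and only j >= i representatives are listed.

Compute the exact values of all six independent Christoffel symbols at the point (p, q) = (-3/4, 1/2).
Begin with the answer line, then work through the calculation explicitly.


Answer: Gamma_ppp = 66232/41007, Gamma_ppq = -73568/13669, Gamma_pqq = 141768/13669, Gamma_qpp = 99580/123021, Gamma_qpq = -51040/41007, Gamma_qqq = 44296/13669

E = 83/72, F = -145/48, G = 209/16 at the point
E_p = -7/6, E_q = -44/9, F_p = 13/4, F_q = 13/6, G_p = 0, G_q = 22
EG - F^2 = 13669/2304;  g^inv = (2304/13669) * [[209/16, 145/48], [145/48, 83/72]]
first-kind symbols [ij,l] = (1/2)(d_i g_jl + d_j g_il - d_l g_ij): [pp,p] = E_p/2 = -7/12, [pp,q] = F_p - E_q/2 = 205/36, [pq,p] = E_q/2 = -22/9, [pq,q] = G_p/2 = 0, [qq,p] = F_q - G_p/2 = 13/6, [qq,q] = G_q/2 = 11
Gamma^p_ij = (G*[ij,p] - F*[ij,q])/(EG - F^2), Gamma^q_ij = (E*[ij,q] - F*[ij,p])/(EG - F^2)


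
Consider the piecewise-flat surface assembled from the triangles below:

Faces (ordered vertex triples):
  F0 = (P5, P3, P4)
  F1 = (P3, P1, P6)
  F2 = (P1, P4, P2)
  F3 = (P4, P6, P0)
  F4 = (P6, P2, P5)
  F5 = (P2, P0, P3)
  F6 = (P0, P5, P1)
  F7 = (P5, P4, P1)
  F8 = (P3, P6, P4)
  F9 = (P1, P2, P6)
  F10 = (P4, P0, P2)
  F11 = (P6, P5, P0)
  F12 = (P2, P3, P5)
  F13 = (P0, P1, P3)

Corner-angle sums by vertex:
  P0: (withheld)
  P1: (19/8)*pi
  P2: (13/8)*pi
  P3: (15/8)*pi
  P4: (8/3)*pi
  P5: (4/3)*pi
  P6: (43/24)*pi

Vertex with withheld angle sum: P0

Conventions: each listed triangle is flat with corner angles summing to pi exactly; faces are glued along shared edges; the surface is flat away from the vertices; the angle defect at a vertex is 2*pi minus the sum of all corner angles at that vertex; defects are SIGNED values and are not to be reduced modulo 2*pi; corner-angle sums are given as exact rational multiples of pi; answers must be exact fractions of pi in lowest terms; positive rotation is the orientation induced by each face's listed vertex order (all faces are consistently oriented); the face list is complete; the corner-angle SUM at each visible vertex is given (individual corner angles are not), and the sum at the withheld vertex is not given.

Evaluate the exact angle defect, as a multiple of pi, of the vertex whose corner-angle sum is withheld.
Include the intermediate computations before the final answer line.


V = 7, E = 21, F = 14; chi = V - E + F = 0
Gauss-Bonnet: total defect = 2*pi*chi = 0; visible defects sum to pi/3

Answer: defect(P0) = -pi/3
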